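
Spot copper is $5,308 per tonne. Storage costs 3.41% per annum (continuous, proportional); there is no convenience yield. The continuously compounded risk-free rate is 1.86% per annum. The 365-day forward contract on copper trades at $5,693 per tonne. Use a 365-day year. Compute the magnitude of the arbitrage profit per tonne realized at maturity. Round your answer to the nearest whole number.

$98 per tonne

Fair forward: F* = S·e^(carry·T), with carry = (r + u) = 0.0186 + 0.0341 = 0.0527
F* = 5308 · e^(0.0527 × 365/365) = 5308 · e^0.052700 = 5308 × 1.054113 = $5595.2318
Market $5693 > fair $5595.2318: forward overpriced → cash-and-carry (buy spot, short the forward).
At maturity, profit = |F_mkt − F*| = |5693 − 5595.2318| = $98 per tonne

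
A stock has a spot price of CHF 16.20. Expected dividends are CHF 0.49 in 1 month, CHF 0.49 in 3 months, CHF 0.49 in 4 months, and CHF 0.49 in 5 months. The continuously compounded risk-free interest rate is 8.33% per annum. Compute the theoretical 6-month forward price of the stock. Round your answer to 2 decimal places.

CHF 14.89

PV(dividends) I = 0.49·e^(−0.0833·1/12) + 0.49·e^(−0.0833·3/12) + 0.49·e^(−0.0833·4/12) + 0.49·e^(−0.0833·5/12)
I = 0.4866 + 0.4799 + 0.4766 + 0.4733 = 1.9164
F = (S − I)·e^(rT) = (16.20 − 1.9164) · e^(0.0833·6/12)
= 14.2836 · e^0.041650 = 14.2836 × 1.042530 = CHF 14.89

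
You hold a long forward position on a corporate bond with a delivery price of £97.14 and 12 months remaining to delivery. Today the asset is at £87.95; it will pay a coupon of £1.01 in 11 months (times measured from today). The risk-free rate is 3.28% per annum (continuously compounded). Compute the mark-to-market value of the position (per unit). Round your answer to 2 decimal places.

PV(remaining coupons) I = 1.01·e^(−0.0328·11/12) = 0.9801
Current forward F = (S − I)·e^(rT) = (87.95 − 0.9801)·e^(0.0328·12/12) = 86.9699 × 1.033344 = 89.8698
Value (long) = (F − K)·e^(−rT) = (89.8698 − 97.14) × 0.967732 = -7.0356
Value = -£7.04

-£7.04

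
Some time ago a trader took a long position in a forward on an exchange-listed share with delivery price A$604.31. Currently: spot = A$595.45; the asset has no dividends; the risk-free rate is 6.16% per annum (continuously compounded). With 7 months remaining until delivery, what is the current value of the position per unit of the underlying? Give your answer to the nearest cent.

A$12.47

Current fair forward for the remaining 7 months: F = S·e^(r·T), r = 0.0616
F = 595.45 · e^(0.0616 × 7/12) = 595.45 × 1.036587 = 617.2357
Value of long forward = (F − K)·e^(−rT) = (617.2357 − 604.31) · e^(−0.0616·7/12)
= 12.9257 × 0.964705 = 12.47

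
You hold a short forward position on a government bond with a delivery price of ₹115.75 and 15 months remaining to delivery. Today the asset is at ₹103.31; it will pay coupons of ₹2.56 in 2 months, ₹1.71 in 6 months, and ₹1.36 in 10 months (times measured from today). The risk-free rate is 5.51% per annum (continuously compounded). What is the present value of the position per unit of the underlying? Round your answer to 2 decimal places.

PV(remaining coupons) I = 2.56·e^(−0.0551·2/12) + 1.71·e^(−0.0551·6/12) + 1.36·e^(−0.0551·10/12) = 5.4991
Current forward F = (S − I)·e^(rT) = (103.31 − 5.4991)·e^(0.0551·15/12) = 97.8109 × 1.071302 = 104.7850
Value (long) = (F − K)·e^(−rT) = (104.7850 − 115.75) × 0.933443 = -10.2352
Short position value = −(long value) = ₹10.24

₹10.24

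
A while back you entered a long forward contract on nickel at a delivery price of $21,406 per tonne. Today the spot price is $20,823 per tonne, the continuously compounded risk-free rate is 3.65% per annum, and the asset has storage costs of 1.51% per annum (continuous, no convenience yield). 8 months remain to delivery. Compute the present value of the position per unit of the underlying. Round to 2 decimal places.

$142.27 per tonne

Current fair forward for the remaining 8 months: F = S·e^((r + u)·T), (r + u) = 0.0365 + 0.0151 = 0.0516
F = 20823 · e^(0.0516 × 8/12) = 20823 × 1.03499852 = 21551.7742
Value of long forward = (F − K)·e^(−rT) = (21551.7742 − 21406) · e^(−0.0365·8/12)
= 145.7742 × 0.97596034 = 142.27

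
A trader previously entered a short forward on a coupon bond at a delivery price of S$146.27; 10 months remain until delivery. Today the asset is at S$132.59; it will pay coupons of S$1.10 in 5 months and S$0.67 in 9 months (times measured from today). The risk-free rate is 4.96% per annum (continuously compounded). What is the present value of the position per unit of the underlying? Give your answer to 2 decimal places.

S$9.48

PV(remaining coupons) I = 1.10·e^(−0.0496·5/12) + 0.67·e^(−0.0496·9/12) = 1.7230
Current forward F = (S − I)·e^(rT) = (132.59 − 1.7230)·e^(0.0496·10/12) = 130.8670 × 1.042199 = 136.3895
Value (long) = (F − K)·e^(−rT) = (136.3895 − 146.27) × 0.959509 = -9.4804
Short position value = −(long value) = S$9.48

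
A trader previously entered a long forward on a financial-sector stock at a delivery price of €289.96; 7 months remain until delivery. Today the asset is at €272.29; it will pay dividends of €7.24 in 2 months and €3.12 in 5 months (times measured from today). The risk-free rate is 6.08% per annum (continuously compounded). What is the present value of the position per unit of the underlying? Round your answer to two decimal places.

-€17.78

PV(remaining dividends) I = 7.24·e^(−0.0608·2/12) + 3.12·e^(−0.0608·5/12) = 10.2090
Current forward F = (S − I)·e^(rT) = (272.29 − 10.2090)·e^(0.0608·7/12) = 262.0810 × 1.036103 = 271.5429
Value (long) = (F − K)·e^(−rT) = (271.5429 − 289.96) × 0.965155 = -17.7754
Value = -€17.78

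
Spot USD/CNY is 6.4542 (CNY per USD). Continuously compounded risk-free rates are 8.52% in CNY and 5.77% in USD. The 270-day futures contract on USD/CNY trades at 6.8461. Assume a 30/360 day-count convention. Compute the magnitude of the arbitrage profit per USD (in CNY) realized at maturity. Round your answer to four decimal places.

0.2574 per USD (in CNY)

Fair futures: F* = S·e^(carry·T), with carry = (r_CNY − r_USD) = 0.0852 − 0.0577 = 0.0275
F* = 6.4542 · e^(0.0275 × 270/360) = 6.4542 · e^0.020625 = 6.4542 × 1.020839 = 6.5887
Market 6.8461 > fair 6.5887: forward overpriced → cash-and-carry (buy spot, short the forward).
At maturity, profit = |F_mkt − F*| = |6.8461 − 6.5887| = 0.2574 per USD (in CNY)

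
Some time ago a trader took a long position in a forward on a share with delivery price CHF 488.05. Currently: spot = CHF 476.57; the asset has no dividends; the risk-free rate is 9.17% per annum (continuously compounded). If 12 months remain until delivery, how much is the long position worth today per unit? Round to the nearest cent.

Current fair forward for the remaining 12 months: F = S·e^(r·T), r = 0.0917
F = 476.57 · e^(0.0917 × 12/12) = 476.57 × 1.096036 = 522.3379
Value of long forward = (F − K)·e^(−rT) = (522.3379 − 488.05) · e^(−0.0917·12/12)
= 34.2879 × 0.912379 = 31.28

CHF 31.28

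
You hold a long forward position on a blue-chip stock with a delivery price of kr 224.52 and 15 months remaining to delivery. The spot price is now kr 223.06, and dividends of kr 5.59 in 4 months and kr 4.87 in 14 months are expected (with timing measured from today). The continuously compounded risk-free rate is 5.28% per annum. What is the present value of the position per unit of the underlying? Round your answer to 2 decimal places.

PV(remaining dividends) I = 5.59·e^(−0.0528·4/12) + 4.87·e^(−0.0528·14/12) = 10.0715
Current forward F = (S − I)·e^(rT) = (223.06 − 10.0715)·e^(0.0528·15/12) = 212.9885 × 1.068227 = 227.5201
Value (long) = (F − K)·e^(−rT) = (227.5201 − 224.52) × 0.936131 = 2.8085
Value = kr 2.81

kr 2.81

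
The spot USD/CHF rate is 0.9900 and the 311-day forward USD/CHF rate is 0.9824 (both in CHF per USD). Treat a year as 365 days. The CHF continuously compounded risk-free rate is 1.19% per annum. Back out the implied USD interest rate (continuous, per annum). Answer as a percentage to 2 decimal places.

F = S·e^((r_CHF − r_USD)T) ⇒ r_USD = r_CHF − ln(F/S)/T
ln(0.9824/0.9900) = -0.007706; /(311/365) = -0.009044
r_USD = 0.0119 + 0.009044 = 0.020944
r_USD = 2.09%

2.09%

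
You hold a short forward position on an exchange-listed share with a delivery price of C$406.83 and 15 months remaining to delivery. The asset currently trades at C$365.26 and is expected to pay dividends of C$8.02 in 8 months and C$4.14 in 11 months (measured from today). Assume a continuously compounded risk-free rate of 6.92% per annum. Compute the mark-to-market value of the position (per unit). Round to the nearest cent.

C$19.40

PV(remaining dividends) I = 8.02·e^(−0.0692·8/12) + 4.14·e^(−0.0692·11/12) = 11.5440
Current forward F = (S − I)·e^(rT) = (365.26 − 11.5440)·e^(0.0692·15/12) = 353.7160 × 1.090351 = 385.6746
Value (long) = (F − K)·e^(−rT) = (385.6746 − 406.83) × 0.917136 = -19.4024
Short position value = −(long value) = C$19.40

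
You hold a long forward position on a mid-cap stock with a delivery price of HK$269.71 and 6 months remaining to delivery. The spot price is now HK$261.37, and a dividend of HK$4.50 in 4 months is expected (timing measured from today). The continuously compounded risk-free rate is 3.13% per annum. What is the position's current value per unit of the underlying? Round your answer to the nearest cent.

-HK$8.61

PV(remaining dividends) I = 4.50·e^(−0.0313·4/12) = 4.4533
Current forward F = (S − I)·e^(rT) = (261.37 − 4.4533)·e^(0.0313·6/12) = 256.9167 × 1.015773 = 260.9690
Value (long) = (F − K)·e^(−rT) = (260.9690 − 269.71) × 0.984472 = -8.6053
Value = -HK$8.61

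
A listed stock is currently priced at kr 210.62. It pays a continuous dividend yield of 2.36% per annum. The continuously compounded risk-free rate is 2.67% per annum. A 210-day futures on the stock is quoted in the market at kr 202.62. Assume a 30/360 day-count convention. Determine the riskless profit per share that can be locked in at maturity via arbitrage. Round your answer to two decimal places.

kr 8.38 per share

Fair futures: F* = S·e^(carry·T), with carry = (r − q) = 0.0267 − 0.0236 = 0.0031
F* = 210.62 · e^(0.0031 × 210/360) = 210.62 · e^0.001808 = 210.62 × 1.001810 = kr 211.0012
Market kr 202.62 < fair kr 211.0012: forward underpriced → reverse cash-and-carry (short spot, go long the forward).
At maturity, profit = |F_mkt − F*| = |202.62 − 211.0012| = kr 8.38 per share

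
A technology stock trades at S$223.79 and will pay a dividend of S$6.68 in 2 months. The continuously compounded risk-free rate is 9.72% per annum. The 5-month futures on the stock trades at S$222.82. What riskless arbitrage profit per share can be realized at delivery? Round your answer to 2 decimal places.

S$3.38 per share

PV(dividends) I = 6.68·e^(−0.0972·2/12) = 6.5727
Fair futures F* = (S − I)·e^(rT) = (223.79 − 6.5727)·e^0.040500 = 217.2173 × 1.041331 = 226.1951
Market S$222.82 < fair 226.1951: forward underpriced → reverse cash-and-carry (short the stock, invest proceeds at r, pay the dividends, go long the forward).
Profit at T = |F_mkt − F*| = |222.82 − 226.1951| = S$3.38 per share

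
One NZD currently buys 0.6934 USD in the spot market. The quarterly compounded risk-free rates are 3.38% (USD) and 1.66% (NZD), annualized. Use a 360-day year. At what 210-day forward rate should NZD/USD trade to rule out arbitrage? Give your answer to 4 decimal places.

0.7003

By covered interest parity, F = S · (1+r_USD/4)^(4T) / (1+r_NZD/4)^(4T)
= 0.6934 × 1.019828 / 1.009710 = 0.6934 × 1.010021
F = 0.7003 USD per NZD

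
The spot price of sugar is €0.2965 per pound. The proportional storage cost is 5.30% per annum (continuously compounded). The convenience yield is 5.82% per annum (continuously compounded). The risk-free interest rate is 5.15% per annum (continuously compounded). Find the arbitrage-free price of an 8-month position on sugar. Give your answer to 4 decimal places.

€0.3058 per pound

Net carry = r + u − y = 0.0515 + 0.0530 − 0.0582 = 0.0463
F = S·e^((r+u−y)T) = 0.2965 · e^(0.0463 × 8/12) = 0.2965 · e^0.030867
= 0.2965 × 1.031348 = €0.3058 per pound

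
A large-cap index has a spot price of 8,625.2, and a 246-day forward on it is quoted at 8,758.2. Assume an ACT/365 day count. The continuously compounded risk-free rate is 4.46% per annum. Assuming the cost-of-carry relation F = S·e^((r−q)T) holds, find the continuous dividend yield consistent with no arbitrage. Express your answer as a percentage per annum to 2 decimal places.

From F = S·e^((r−q)T): (r − q) = ln(F/S)/T
ln(8758.2/8625.2) = ln(1.015420) = 0.015302
(r − q) = 0.015302 / (246/365) = 0.022704
q = r − ln(F/S)/T = 0.0446 − 0.022704 = 0.021896
q = 2.19%

2.19%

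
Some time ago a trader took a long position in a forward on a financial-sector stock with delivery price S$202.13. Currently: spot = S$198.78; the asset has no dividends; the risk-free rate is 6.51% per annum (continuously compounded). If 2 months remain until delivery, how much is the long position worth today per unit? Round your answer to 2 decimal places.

-S$1.17

Current fair forward for the remaining 2 months: F = S·e^(r·T), r = 0.0651
F = 198.78 · e^(0.0651 × 2/12) = 198.78 × 1.010909 = 200.9485
Value of long forward = (F − K)·e^(−rT) = (200.9485 − 202.13) · e^(−0.0651·2/12)
= -1.1815 × 0.989209 = -1.17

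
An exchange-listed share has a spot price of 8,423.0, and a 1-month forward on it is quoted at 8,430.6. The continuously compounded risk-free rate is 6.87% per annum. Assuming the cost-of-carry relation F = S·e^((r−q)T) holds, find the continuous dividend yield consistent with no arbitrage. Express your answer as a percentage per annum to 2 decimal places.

From F = S·e^((r−q)T): (r − q) = ln(F/S)/T
ln(8430.6/8423.0) = ln(1.000902) = 0.000902
(r − q) = 0.000902 / (1/12) = 0.010824
q = r − ln(F/S)/T = 0.0687 − 0.010824 = 0.057876
q = 5.79%

5.79%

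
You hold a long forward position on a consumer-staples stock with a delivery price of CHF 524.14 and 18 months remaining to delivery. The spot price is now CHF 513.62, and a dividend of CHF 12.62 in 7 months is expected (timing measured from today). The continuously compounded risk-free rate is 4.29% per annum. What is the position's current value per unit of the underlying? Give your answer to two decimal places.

CHF 9.84

PV(remaining dividends) I = 12.62·e^(−0.0429·7/12) = 12.3081
Current forward F = (S − I)·e^(rT) = (513.62 − 12.3081)·e^(0.0429·18/12) = 501.3119 × 1.066466 = 534.6321
Value (long) = (F − K)·e^(−rT) = (534.6321 − 524.14) × 0.937677 = 9.8382
Value = CHF 9.84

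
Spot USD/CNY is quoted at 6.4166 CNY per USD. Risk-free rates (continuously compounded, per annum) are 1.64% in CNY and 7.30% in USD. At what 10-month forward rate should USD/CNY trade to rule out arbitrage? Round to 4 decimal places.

6.1210

F = S·e^((r_CNY − r_USD)T) = 6.4166 · e^((0.0164 − 0.0730) × 10/12)
= 6.4166 · e^-0.047167 = 6.4166 × 0.953928
F = 6.1210 CNY per USD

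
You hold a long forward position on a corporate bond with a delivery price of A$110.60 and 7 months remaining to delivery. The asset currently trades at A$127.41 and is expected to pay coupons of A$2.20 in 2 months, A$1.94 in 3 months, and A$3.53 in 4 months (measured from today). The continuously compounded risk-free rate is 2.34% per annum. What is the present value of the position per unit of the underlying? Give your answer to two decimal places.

PV(remaining coupons) I = 2.20·e^(−0.0234·2/12) + 1.94·e^(−0.0234·3/12) + 3.53·e^(−0.0234·4/12) = 7.6227
Current forward F = (S − I)·e^(rT) = (127.41 − 7.6227)·e^(0.0234·7/12) = 119.7873 × 1.013744 = 121.4337
Value (long) = (F − K)·e^(−rT) = (121.4337 − 110.60) × 0.986443 = 10.6868
Value = A$10.69

A$10.69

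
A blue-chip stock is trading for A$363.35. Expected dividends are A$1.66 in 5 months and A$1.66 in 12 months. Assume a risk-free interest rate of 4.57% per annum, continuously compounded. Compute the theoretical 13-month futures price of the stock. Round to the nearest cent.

A$378.41

PV(dividends) I = 1.66·e^(−0.0457·5/12) + 1.66·e^(−0.0457·12/12)
I = 1.6287 + 1.5858 = 3.2145
F = (S − I)·e^(rT) = (363.35 − 3.2145) · e^(0.0457·13/12)
= 360.1355 · e^0.049508 = 360.1355 × 1.050754 = A$378.41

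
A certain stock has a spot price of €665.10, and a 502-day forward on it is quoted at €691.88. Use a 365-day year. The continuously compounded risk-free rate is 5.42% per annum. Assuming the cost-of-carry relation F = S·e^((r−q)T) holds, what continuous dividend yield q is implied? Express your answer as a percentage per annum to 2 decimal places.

From F = S·e^((r−q)T): (r − q) = ln(F/S)/T
ln(691.88/665.10) = ln(1.040265) = 0.039475
(r − q) = 0.039475 / (502/365) = 0.028702
q = r − ln(F/S)/T = 0.0542 − 0.028702 = 0.025498
q = 2.55%

2.55%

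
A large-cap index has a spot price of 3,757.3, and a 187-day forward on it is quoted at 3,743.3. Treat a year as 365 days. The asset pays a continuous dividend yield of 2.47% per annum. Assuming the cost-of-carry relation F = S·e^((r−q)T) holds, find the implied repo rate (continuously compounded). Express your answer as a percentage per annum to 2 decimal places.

1.74%

From F = S·e^((r−q)T): (r − q) = ln(F/S)/T
ln(3743.3/3757.3) = ln(0.996274) = -0.003733
(r − q) = -0.003733 / (187/365) = -0.007286
r = ln(F/S)/T + q = -0.007286 + 0.0247 = 0.017414
r = 1.74%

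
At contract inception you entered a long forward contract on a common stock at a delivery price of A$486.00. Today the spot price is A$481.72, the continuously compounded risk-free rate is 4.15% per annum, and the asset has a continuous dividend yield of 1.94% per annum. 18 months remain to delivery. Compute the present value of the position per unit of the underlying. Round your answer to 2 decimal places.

Current fair forward for the remaining 18 months: F = S·e^((r − q)·T), (r − q) = 0.0415 − 0.0194 = 0.0221
F = 481.72 · e^(0.0221 × 18/12) = 481.72 × 1.033706 = 497.9569
Value of long forward = (F − K)·e^(−rT) = (497.9569 − 486.00) · e^(−0.0415·18/12)
= 11.9569 × 0.939648 = 11.24

A$11.24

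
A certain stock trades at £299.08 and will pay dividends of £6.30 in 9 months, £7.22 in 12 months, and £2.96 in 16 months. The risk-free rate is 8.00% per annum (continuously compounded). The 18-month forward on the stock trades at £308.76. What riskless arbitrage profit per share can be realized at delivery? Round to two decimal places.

PV(dividends) I = 6.30·e^(−0.0800·9/12) + 7.22·e^(−0.0800·12/12) + 2.96·e^(−0.0800·16/12) = 15.2585
Fair forward F* = (S − I)·e^(rT) = (299.08 − 15.2585)·e^0.120000 = 283.8215 × 1.127497 = 320.0079
Market £308.76 < fair 320.0079: forward underpriced → reverse cash-and-carry (short the stock, invest proceeds at r, pay the dividends, go long the forward).
Profit at T = |F_mkt − F*| = |308.76 − 320.0079| = £11.25 per share

£11.25 per share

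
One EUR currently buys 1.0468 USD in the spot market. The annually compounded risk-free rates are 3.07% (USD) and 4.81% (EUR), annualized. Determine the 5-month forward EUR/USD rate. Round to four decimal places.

1.0395

By covered interest parity, F = S · (1+r_USD)^T / (1+r_EUR)^T
= 1.0468 × 1.012679 / 1.019767 = 1.0468 × 0.993049
F = 1.0395 USD per EUR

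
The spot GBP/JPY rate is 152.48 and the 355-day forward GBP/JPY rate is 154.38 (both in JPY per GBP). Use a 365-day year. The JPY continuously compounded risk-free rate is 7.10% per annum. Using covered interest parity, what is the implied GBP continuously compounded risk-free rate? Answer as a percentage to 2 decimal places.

F = S·e^((r_JPY − r_GBP)T) ⇒ r_GBP = r_JPY − ln(F/S)/T
ln(154.38/152.48) = 0.012384; /(355/365) = 0.012733
r_GBP = 0.0710 − 0.012733 = 0.058267
r_GBP = 5.83%

5.83%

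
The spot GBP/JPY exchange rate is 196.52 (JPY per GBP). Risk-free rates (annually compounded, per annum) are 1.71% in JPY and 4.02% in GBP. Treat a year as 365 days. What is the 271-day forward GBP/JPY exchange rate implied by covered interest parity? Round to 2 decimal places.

193.27

By covered interest parity, F = S · (1+r_JPY)^T / (1+r_GBP)^T
= 196.52 × 1.012668 / 1.029695 = 196.52 × 0.983464
F = 193.27 JPY per GBP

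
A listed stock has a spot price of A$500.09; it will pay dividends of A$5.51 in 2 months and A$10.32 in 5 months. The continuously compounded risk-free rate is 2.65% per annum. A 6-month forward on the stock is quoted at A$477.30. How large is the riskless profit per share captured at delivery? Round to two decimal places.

PV(dividends) I = 5.51·e^(−0.0265·2/12) + 10.32·e^(−0.0265·5/12) = 15.6924
Fair forward F* = (S − I)·e^(rT) = (500.09 − 15.6924)·e^0.013250 = 484.3976 × 1.013338 = 490.8585
Market A$477.30 < fair 490.8585: forward underpriced → reverse cash-and-carry (short the stock, invest proceeds at r, pay the dividends, go long the forward).
Profit at T = |F_mkt − F*| = |477.30 − 490.8585| = A$13.56 per share

A$13.56 per share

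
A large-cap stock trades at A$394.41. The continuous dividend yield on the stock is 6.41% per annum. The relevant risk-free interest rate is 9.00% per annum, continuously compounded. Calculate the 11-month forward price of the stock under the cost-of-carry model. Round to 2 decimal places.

A$403.89

F = S·e^((r − q)T) = 394.41 · e^((0.0900 − 0.0641) × 11/12)
= 394.41 · e^0.023742 = 394.41 × 1.024026
F = A$403.89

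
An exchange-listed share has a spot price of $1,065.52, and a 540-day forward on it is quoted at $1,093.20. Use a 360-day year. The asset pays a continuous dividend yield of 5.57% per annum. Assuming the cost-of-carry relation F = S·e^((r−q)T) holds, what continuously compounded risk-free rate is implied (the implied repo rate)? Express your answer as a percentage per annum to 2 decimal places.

7.28%

From F = S·e^((r−q)T): (r − q) = ln(F/S)/T
ln(1093.20/1065.52) = ln(1.025978) = 0.025646
(r − q) = 0.025646 / (540/360) = 0.017097
r = ln(F/S)/T + q = 0.017097 + 0.0557 = 0.072797
r = 7.28%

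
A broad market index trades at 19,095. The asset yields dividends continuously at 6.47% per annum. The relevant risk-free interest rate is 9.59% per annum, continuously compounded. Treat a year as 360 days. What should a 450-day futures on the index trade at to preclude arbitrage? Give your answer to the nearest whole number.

F = S·e^((r − q)T) = 19095 · e^((0.0959 − 0.0647) × 450/360)
= 19095 · e^0.039000 = 19095 × 1.039770
F = 19,854

19,854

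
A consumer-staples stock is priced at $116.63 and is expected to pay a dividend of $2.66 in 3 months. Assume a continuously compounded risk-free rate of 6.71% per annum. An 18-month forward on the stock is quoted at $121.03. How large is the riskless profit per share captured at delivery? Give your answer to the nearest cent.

$5.06 per share

PV(dividends) I = 2.66·e^(−0.0671·3/12) = 2.6158
Fair forward F* = (S − I)·e^(rT) = (116.63 − 2.6158)·e^0.100650 = 114.0142 × 1.105890 = 126.0872
Market $121.03 < fair 126.0872: forward underpriced → reverse cash-and-carry (short the stock, invest proceeds at r, pay the dividends, go long the forward).
Profit at T = |F_mkt − F*| = |121.03 − 126.0872| = $5.06 per share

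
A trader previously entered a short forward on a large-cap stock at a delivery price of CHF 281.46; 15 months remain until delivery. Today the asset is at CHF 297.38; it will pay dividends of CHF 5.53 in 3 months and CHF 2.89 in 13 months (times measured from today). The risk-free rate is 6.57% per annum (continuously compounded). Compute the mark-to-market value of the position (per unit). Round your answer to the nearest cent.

PV(remaining dividends) I = 5.53·e^(−0.0657·3/12) + 2.89·e^(−0.0657·13/12) = 8.1314
Current forward F = (S − I)·e^(rT) = (297.38 − 8.1314)·e^(0.0657·15/12) = 289.2486 × 1.085592 = 314.0060
Value (long) = (F − K)·e^(−rT) = (314.0060 − 281.46) × 0.921157 = 29.9800
Short position value = −(long value) = -CHF 29.98

-CHF 29.98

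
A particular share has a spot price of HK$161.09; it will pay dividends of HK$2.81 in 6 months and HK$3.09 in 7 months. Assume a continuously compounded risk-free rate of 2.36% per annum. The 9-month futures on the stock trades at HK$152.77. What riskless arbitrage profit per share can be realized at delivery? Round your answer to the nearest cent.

HK$5.27 per share

PV(dividends) I = 2.81·e^(−0.0236·6/12) + 3.09·e^(−0.0236·7/12) = 5.8248
Fair futures F* = (S − I)·e^(rT) = (161.09 − 5.8248)·e^0.017700 = 155.2652 × 1.017858 = 158.0379
Market HK$152.77 < fair 158.0379: forward underpriced → reverse cash-and-carry (short the stock, invest proceeds at r, pay the dividends, go long the forward).
Profit at T = |F_mkt − F*| = |152.77 − 158.0379| = HK$5.27 per share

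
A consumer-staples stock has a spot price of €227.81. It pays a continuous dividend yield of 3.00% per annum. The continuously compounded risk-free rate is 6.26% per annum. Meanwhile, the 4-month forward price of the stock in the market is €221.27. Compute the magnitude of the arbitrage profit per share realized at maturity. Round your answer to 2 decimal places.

Fair forward: F* = S·e^(carry·T), with carry = (r − q) = 0.0626 − 0.0300 = 0.0326
F* = 227.81 · e^(0.0326 × 4/12) = 227.81 · e^0.010867 = 227.81 × 1.010926 = €230.2991
Market €221.27 < fair €230.2991: forward underpriced → reverse cash-and-carry (short spot, go long the forward).
At maturity, profit = |F_mkt − F*| = |221.27 − 230.2991| = €9.03 per share

€9.03 per share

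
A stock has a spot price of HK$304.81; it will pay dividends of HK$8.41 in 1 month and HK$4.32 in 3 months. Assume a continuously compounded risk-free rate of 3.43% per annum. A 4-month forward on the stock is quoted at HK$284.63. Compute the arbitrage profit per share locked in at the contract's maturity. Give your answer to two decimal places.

PV(dividends) I = 8.41·e^(−0.0343·1/12) + 4.32·e^(−0.0343·3/12) = 12.6691
Fair forward F* = (S − I)·e^(rT) = (304.81 − 12.6691)·e^0.011433 = 292.1409 × 1.011499 = 295.5002
Market HK$284.63 < fair 295.5002: forward underpriced → reverse cash-and-carry (short the stock, invest proceeds at r, pay the dividends, go long the forward).
Profit at T = |F_mkt − F*| = |284.63 − 295.5002| = HK$10.87 per share

HK$10.87 per share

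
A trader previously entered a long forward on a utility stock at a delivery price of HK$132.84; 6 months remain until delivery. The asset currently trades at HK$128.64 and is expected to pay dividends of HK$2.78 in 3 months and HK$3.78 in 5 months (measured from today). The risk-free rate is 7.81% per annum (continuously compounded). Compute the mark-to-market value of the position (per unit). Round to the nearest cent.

-HK$5.50

PV(remaining dividends) I = 2.78·e^(−0.0781·3/12) + 3.78·e^(−0.0781·5/12) = 6.3852
Current forward F = (S − I)·e^(rT) = (128.64 − 6.3852)·e^(0.0781·6/12) = 122.2548 × 1.039822 = 127.1232
Value (long) = (F − K)·e^(−rT) = (127.1232 − 132.84) × 0.961703 = -5.4979
Value = -HK$5.50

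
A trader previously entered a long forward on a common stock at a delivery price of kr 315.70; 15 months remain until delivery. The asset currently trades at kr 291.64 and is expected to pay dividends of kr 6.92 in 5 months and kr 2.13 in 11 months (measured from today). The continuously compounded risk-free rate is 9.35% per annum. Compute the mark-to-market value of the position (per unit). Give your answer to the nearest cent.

kr 2.15

PV(remaining dividends) I = 6.92·e^(−0.0935·5/12) + 2.13·e^(−0.0935·11/12) = 8.6106
Current forward F = (S − I)·e^(rT) = (291.64 − 8.6106)·e^(0.0935·15/12) = 283.0294 × 1.123979 = 318.1191
Value (long) = (F − K)·e^(−rT) = (318.1191 − 315.70) × 0.889696 = 2.1523
Value = kr 2.15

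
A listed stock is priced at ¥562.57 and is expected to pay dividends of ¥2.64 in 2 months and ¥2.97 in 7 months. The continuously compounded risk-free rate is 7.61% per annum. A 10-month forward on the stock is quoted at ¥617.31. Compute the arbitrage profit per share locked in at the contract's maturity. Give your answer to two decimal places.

¥23.71 per share

PV(dividends) I = 2.64·e^(−0.0761·2/12) + 2.97·e^(−0.0761·7/12) = 5.4478
Fair forward F* = (S − I)·e^(rT) = (562.57 − 5.4478)·e^0.063417 = 557.1222 × 1.065471 = 593.5975
Market ¥617.31 > fair 593.5975: forward overpriced → cash-and-carry (borrow at r, buy the stock and collect the dividends, short the forward).
Profit at T = |F_mkt − F*| = |617.31 − 593.5975| = ¥23.71 per share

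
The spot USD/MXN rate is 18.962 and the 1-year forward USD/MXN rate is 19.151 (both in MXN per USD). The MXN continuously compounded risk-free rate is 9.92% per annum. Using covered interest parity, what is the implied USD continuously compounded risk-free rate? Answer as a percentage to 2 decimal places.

F = S·e^((r_MXN − r_USD)T) ⇒ r_USD = r_MXN − ln(F/S)/T
ln(19.151/18.962) = 0.009918; /(1) = 0.009918
r_USD = 0.0992 − 0.009918 = 0.089282
r_USD = 8.93%

8.93%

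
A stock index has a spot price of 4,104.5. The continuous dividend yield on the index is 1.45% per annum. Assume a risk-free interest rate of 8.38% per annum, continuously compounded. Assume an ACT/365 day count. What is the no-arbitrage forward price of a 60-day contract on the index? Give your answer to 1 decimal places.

F = S·e^((r − q)T) = 4104.5 · e^((0.0838 − 0.0145) × 60/365)
= 4104.5 · e^0.011392 = 4104.5 × 1.011457
F = 4,151.5

4,151.5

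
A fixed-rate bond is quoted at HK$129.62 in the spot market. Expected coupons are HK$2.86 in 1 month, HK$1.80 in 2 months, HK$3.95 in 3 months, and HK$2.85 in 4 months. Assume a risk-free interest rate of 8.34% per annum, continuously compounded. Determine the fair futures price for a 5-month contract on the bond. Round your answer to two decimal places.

PV(coupons) I = 2.86·e^(−0.0834·1/12) + 1.80·e^(−0.0834·2/12) + 3.95·e^(−0.0834·3/12) + 2.85·e^(−0.0834·4/12)
I = 2.8402 + 1.7752 + 3.8685 + 2.7719 = 11.2558
F = (S − I)·e^(rT) = (129.62 − 11.2558) · e^(0.0834·5/12)
= 118.3642 · e^0.034750 = 118.3642 × 1.035361 = HK$122.55

HK$122.55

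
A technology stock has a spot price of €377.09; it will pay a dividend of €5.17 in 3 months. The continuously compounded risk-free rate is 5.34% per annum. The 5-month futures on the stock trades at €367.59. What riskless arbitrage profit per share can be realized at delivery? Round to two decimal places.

PV(dividends) I = 5.17·e^(−0.0534·3/12) = 5.1014
Fair futures F* = (S − I)·e^(rT) = (377.09 − 5.1014)·e^0.022250 = 371.9886 × 1.022499 = 380.3580
Market €367.59 < fair 380.3580: forward underpriced → reverse cash-and-carry (short the stock, invest proceeds at r, pay the dividends, go long the forward).
Profit at T = |F_mkt − F*| = |367.59 − 380.3580| = €12.77 per share

€12.77 per share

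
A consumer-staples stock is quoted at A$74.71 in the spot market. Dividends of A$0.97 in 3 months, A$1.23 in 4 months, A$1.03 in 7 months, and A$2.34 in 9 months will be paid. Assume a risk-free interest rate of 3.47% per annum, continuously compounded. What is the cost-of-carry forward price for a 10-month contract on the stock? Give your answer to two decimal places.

PV(dividends) I = 0.97·e^(−0.0347·3/12) + 1.23·e^(−0.0347·4/12) + 1.03·e^(−0.0347·7/12) + 2.34·e^(−0.0347·9/12)
I = 0.9616 + 1.2159 + 1.0094 + 2.2799 = 5.4668
F = (S − I)·e^(rT) = (74.71 − 5.4668) · e^(0.0347·10/12)
= 69.2432 · e^0.028917 = 69.2432 × 1.029339 = A$71.27

A$71.27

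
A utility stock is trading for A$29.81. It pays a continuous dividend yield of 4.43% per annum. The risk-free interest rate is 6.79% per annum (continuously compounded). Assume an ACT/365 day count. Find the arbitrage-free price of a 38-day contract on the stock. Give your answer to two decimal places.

A$29.88

F = S·e^((r − q)T) = 29.81 · e^((0.0679 − 0.0443) × 38/365)
= 29.81 · e^0.002457 = 29.81 × 1.002460
F = A$29.88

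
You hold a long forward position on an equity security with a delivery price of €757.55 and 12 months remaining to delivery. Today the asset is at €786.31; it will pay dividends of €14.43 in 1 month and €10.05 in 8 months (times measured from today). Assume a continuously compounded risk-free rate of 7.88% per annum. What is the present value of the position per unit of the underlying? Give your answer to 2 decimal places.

€62.29

PV(remaining dividends) I = 14.43·e^(−0.0788·1/12) + 10.05·e^(−0.0788·8/12) = 23.8712
Current forward F = (S − I)·e^(rT) = (786.31 − 23.8712)·e^(0.0788·12/12) = 762.4388 × 1.081988 = 824.9496
Value (long) = (F − K)·e^(−rT) = (824.9496 − 757.55) × 0.924225 = 62.2924
Value = €62.29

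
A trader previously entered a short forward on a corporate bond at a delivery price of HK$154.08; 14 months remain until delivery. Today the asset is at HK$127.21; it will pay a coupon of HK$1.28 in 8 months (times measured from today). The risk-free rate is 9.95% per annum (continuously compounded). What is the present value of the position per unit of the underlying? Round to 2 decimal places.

PV(remaining coupons) I = 1.28·e^(−0.0995·8/12) = 1.1978
Current forward F = (S − I)·e^(rT) = (127.21 − 1.1978)·e^(0.0995·14/12) = 126.0122 × 1.123089 = 141.5229
Value (long) = (F − K)·e^(−rT) = (141.5229 − 154.08) × 0.890401 = -11.1809
Short position value = −(long value) = HK$11.18

HK$11.18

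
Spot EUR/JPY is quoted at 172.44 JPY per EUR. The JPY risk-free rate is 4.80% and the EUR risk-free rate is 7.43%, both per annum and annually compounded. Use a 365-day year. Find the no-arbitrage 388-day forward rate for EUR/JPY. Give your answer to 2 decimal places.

167.96

By covered interest parity, F = S · (1+r_JPY)^T / (1+r_EUR)^T
= 172.44 × 1.051101 / 1.079163 = 172.44 × 0.973997
F = 167.96 JPY per EUR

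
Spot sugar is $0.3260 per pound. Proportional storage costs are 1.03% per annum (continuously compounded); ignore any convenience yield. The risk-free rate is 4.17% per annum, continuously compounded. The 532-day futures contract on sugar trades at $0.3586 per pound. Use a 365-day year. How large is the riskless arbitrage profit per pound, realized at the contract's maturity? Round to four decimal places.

$0.0069 per pound

Fair futures: F* = S·e^(carry·T), with carry = (r + u) = 0.0417 + 0.0103 = 0.0520
F* = 0.3260 · e^(0.0520 × 532/365) = 0.3260 · e^0.075792 = 0.3260 × 1.078738 = $0.3517
Market $0.3586 > fair $0.3517: forward overpriced → cash-and-carry (buy spot, short the forward).
At maturity, profit = |F_mkt − F*| = |0.3586 − 0.3517| = $0.0069 per pound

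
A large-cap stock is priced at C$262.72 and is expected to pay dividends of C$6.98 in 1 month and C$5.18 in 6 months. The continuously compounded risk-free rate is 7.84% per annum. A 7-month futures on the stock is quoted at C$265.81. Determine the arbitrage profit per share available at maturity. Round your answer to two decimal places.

PV(dividends) I = 6.98·e^(−0.0784·1/12) + 5.18·e^(−0.0784·6/12) = 11.9154
Fair futures F* = (S − I)·e^(rT) = (262.72 − 11.9154)·e^0.045733 = 250.8046 × 1.046795 = 262.5410
Market C$265.81 > fair 262.5410: forward overpriced → cash-and-carry (borrow at r, buy the stock and collect the dividends, short the forward).
Profit at T = |F_mkt − F*| = |265.81 − 262.5410| = C$3.27 per share

C$3.27 per share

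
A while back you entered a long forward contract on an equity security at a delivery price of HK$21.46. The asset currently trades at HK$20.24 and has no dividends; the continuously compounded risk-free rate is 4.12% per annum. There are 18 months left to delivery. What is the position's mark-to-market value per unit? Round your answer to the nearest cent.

HK$0.07

Current fair forward for the remaining 18 months: F = S·e^(r·T), r = 0.0412
F = 20.24 · e^(0.0412 × 18/12) = 20.24 × 1.063750 = 21.5303
Value of long forward = (F − K)·e^(−rT) = (21.5303 − 21.46) · e^(−0.0412·18/12)
= 0.0703 × 0.940071 = 0.07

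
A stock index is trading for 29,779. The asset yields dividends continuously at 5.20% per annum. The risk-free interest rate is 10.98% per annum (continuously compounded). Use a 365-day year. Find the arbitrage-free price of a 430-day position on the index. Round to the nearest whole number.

31,877

F = S·e^((r − q)T) = 29779 · e^((0.1098 − 0.0520) × 430/365)
= 29779 · e^0.068093 = 29779 × 1.070465
F = 31,877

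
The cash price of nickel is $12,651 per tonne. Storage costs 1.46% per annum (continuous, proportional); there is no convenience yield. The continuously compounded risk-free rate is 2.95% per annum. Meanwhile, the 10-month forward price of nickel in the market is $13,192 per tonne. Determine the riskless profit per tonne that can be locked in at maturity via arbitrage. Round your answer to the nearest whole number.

$67 per tonne

Fair forward: F* = S·e^(carry·T), with carry = (r + u) = 0.0295 + 0.0146 = 0.0441
F* = 12651 · e^(0.0441 × 10/12) = 12651 · e^0.036750 = 12651 × 1.037434 = $13124.5775
Market $13192 > fair $13124.5775: forward overpriced → cash-and-carry (buy spot, short the forward).
At maturity, profit = |F_mkt − F*| = |13192 − 13124.5775| = $67 per tonne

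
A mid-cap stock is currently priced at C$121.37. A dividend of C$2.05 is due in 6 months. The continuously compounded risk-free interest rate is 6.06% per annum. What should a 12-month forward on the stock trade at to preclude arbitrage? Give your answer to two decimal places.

C$126.84

PV(dividends) I = 2.05·e^(−0.0606·6/12)
I = 1.9888
F = (S − I)·e^(rT) = (121.37 − 1.9888) · e^(0.0606·12/12)
= 119.3812 · e^0.060600 = 119.3812 × 1.062474 = C$126.84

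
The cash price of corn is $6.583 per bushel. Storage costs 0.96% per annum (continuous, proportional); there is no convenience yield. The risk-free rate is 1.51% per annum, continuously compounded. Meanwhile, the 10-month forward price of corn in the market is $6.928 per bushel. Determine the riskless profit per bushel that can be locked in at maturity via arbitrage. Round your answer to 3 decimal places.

Fair forward: F* = S·e^(carry·T), with carry = (r + u) = 0.0151 + 0.0096 = 0.0247
F* = 6.583 · e^(0.0247 × 10/12) = 6.583 · e^0.020583 = 6.583 × 1.020796 = $6.7199
Market $6.928 > fair $6.7199: forward overpriced → cash-and-carry (buy spot, short the forward).
At maturity, profit = |F_mkt − F*| = |6.928 − 6.7199| = $0.208 per bushel

$0.208 per bushel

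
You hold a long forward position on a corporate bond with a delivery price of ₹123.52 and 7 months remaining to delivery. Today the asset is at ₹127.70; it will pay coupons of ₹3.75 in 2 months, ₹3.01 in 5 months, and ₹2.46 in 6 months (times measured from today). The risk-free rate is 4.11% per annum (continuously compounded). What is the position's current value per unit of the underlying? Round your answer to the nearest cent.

PV(remaining coupons) I = 3.75·e^(−0.0411·2/12) + 3.01·e^(−0.0411·5/12) + 2.46·e^(−0.0411·6/12) = 9.0933
Current forward F = (S − I)·e^(rT) = (127.70 − 9.0933)·e^(0.0411·7/12) = 118.6067 × 1.024265 = 121.4847
Value (long) = (F − K)·e^(−rT) = (121.4847 − 123.52) × 0.976310 = -1.9871
Value = -₹1.99

-₹1.99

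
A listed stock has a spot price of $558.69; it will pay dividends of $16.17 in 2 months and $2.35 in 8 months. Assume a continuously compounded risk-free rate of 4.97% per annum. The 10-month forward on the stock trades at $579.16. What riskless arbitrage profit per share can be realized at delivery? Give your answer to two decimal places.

PV(dividends) I = 16.17·e^(−0.0497·2/12) + 2.35·e^(−0.0497·8/12) = 18.3100
Fair forward F* = (S − I)·e^(rT) = (558.69 − 18.3100)·e^0.041417 = 540.3800 × 1.042287 = 563.2310
Market $579.16 > fair 563.2310: forward overpriced → cash-and-carry (borrow at r, buy the stock and collect the dividends, short the forward).
Profit at T = |F_mkt − F*| = |579.16 − 563.2310| = $15.93 per share

$15.93 per share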